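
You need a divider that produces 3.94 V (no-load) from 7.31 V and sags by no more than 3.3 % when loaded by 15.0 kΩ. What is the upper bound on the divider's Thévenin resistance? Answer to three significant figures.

R_th ≤ 512 Ω

Loading drop = R_th/(R_th + R_L) ≤ 0.0330, so R_th ≤ R_L · ε/(1−ε) = 15.0 kΩ × 0.0330/0.9670 = 512 Ω.
(Any R1, R2 with R2/(R1+R2) = 0.539 and R1‖R2 ≤ 512 Ω will meet the spec.)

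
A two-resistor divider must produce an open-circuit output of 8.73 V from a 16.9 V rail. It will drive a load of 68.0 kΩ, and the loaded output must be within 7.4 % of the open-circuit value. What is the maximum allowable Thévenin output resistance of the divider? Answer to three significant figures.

Loading drop = R_th/(R_th + R_L) ≤ 0.0740, so R_th ≤ R_L · ε/(1−ε) = 68.0 kΩ × 0.0740/0.9260 = 5.43 kΩ.
(Any R1, R2 with R2/(R1+R2) = 0.517 and R1‖R2 ≤ 5.43 kΩ will meet the spec.)

R_th ≤ 5.43 kΩ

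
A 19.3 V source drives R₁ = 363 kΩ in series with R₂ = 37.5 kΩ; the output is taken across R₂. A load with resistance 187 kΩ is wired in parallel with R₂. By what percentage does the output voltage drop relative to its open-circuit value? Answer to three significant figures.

Unloaded V = 19.3 × 37.5/400.5 = 1.807 V.
Loaded: R₂‖R_L = 31.24 kΩ, giving V = 19.3 × 31.24/394.2 = 1.529 V.
Drop = (1.807 − 1.529) / 1.807 = 15.4 %.

15.4 %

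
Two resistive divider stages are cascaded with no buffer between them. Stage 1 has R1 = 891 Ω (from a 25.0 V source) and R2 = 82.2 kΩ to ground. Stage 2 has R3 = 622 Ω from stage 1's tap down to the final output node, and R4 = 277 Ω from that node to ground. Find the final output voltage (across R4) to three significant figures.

V_out ≈ 3.85 V

Stage 2 presents R3+R4 = 899.0 Ω as a load on stage 1's tap.
Stage 1's lower leg becomes R2‖(R3+R4) = 889.3 Ω, so V_mid = 25.0 × 889.3/1780 = 12.49 V.
Stage 2 is itself unloaded: V_out = V_mid × R4/(R3+R4) = 12.49 × 277/899.0 = 3.85 V.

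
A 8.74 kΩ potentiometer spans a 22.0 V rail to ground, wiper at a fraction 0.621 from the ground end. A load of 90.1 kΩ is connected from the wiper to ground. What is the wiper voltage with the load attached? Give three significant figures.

The wiper splits the pot into (1−α)R = 3.312 kΩ above and αR = 5.428 kΩ below.
Lower section ‖ load = 5.119 kΩ.
V_wiper = 22.0 × 5.119/(3.312 + 5.119) = 13.4 V.

V ≈ 13.4 V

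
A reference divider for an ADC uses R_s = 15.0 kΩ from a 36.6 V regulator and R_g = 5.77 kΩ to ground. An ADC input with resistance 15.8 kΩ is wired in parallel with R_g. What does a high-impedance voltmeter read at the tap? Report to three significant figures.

V_out ≈ 8.05 V

The load sits in parallel with R_g: R_g‖R_L = (5.77 × 15.8) / (5.77 + 15.8) = 4.227 kΩ.
V_out = 36.6 × 4.227 / (15.0 + 4.227) = 36.6 × 4.227/19.23 = 8.05 V.
(Unloaded it would have been 10.2 V.)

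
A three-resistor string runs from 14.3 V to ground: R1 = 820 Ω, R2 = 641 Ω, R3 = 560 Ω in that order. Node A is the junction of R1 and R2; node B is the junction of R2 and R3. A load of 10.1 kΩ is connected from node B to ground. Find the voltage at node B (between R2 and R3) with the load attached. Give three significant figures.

V ≈ 3.81 V

At node B, R3 is in parallel with the load: R3‖R_L = 530.6 Ω.
Below node A the resistance is R2 + (R3‖R_L) = 1172 Ω, so V_A = 14.3 × 1172/1992 = 8.412 V.
Then V_B = V_A × (R3‖R_L)/(R2 + R3‖R_L) = 8.412 × 530.6/1172 = 3.81 V.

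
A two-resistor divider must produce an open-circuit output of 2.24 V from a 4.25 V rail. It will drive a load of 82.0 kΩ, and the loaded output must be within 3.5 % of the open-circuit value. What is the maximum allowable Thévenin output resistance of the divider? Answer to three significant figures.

Loading drop = R_th/(R_th + R_L) ≤ 0.0350, so R_th ≤ R_L · ε/(1−ε) = 82.0 kΩ × 0.0350/0.9650 = 2.97 kΩ.
(Any R1, R2 with R2/(R1+R2) = 0.527 and R1‖R2 ≤ 2.97 kΩ will meet the spec.)

R_th ≤ 2.97 kΩ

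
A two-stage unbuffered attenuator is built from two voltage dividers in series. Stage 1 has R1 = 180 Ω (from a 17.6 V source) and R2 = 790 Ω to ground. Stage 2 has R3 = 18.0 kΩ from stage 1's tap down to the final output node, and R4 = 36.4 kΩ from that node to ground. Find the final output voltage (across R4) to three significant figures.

V_out ≈ 9.57 V

Stage 2 presents R3+R4 = 54400 Ω as a load on stage 1's tap.
Stage 1's lower leg becomes R2‖(R3+R4) = 778.7 Ω, so V_mid = 17.6 × 778.7/958.7 = 14.30 V.
Stage 2 is itself unloaded: V_out = V_mid × R4/(R3+R4) = 14.30 × 36400/54400 = 9.57 V.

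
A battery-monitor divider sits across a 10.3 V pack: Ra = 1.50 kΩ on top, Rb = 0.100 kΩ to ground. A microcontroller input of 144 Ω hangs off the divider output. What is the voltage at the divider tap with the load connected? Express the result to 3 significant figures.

The load sits in parallel with Rb: Rb‖R_L = (100 × 144) / (100 + 144) = 59.02 Ω.
V_out = 10.3 × 59.02 / (1500 + 59.02) = 10.3 × 59.02/1559 = 0.390 V.

V_out ≈ 0.390 V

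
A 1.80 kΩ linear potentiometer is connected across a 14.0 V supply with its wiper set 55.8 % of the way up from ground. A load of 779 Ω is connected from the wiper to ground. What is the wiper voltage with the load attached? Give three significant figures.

V ≈ 4.98 V

The wiper splits the pot into (1−α)R = 795.6 Ω above and αR = 1004 Ω below.
Lower section ‖ load = 438.7 Ω.
V_wiper = 14.0 × 438.7/(795.6 + 438.7) = 4.98 V.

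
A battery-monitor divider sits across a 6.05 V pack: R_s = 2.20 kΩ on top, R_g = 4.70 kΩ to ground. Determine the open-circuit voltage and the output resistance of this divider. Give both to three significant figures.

V_th is the open-circuit tap voltage: 6.05 × 4.70/(2.20 + 4.70) = 4.12 V.
With the supply zeroed, R_s and R_g appear in parallel from the tap: R_th = R_s‖R_g = (2.20 × 4.70)/6.900 = 1.50 kΩ.

V_th = 4.12 V, R_th = 1.50 kΩ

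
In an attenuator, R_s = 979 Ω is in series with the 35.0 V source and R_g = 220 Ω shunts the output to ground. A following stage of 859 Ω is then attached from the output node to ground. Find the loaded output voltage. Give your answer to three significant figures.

The load sits in parallel with R_g: R_g‖R_L = (220 × 859) / (220 + 859) = 175.1 Ω.
V_out = 35.0 × 175.1 / (979 + 175.1) = 35.0 × 175.1/1154 = 5.31 V.
(Unloaded it would have been 6.42 V.)

V_out ≈ 5.31 V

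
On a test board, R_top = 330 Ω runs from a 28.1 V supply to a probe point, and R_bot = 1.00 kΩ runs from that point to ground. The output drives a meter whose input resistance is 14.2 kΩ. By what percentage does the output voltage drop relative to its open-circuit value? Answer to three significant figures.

1.72 %

The divider's output (Thévenin) resistance is R_top‖R_bot = 248.1 Ω.
Fractional drop under load = R_th/(R_th + R_L) = 248.1 / (248.1 + 14200) = 0.01717.
So the output falls by 1.72 %.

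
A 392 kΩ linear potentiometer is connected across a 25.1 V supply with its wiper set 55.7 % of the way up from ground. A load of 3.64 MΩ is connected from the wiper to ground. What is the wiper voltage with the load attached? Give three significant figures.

V ≈ 13.6 V

The wiper splits the pot into (1−α)R = 173.7 kΩ above and αR = 218.3 kΩ below.
Lower section ‖ load = 206.0 kΩ.
V_wiper = 25.1 × 206.0/(173.7 + 206.0) = 13.6 V.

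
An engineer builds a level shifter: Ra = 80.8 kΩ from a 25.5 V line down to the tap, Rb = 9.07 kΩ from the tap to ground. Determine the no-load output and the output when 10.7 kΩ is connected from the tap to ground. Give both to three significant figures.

Unloaded: 2.57 V; loaded: 1.46 V

Open-circuit: V = 25.5 × 9.07/(80.8 + 9.07) = 2.57 V.
With the load, Rb becomes Rb‖R_L = 4.909 kΩ, so V = 25.5 × 4.909/85.71 = 1.46 V.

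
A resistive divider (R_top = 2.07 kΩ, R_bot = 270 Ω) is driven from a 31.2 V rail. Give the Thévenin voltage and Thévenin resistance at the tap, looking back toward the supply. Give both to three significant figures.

V_th = 3.60 V, R_th = 239 Ω

V_th is the open-circuit tap voltage: 31.2 × 270/(2070 + 270) = 3.60 V.
With the supply zeroed, R_top and R_bot appear in parallel from the tap: R_th = R_top‖R_bot = (2070 × 270)/2340 = 239 Ω.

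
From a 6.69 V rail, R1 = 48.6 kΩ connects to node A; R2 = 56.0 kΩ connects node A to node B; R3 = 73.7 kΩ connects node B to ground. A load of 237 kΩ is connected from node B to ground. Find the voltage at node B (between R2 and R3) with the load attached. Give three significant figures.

V ≈ 2.34 V

At node B, R3 is in parallel with the load: R3‖R_L = 56.22 kΩ.
Below node A the resistance is R2 + (R3‖R_L) = 112.2 kΩ, so V_A = 6.69 × 112.2/160.8 = 4.668 V.
Then V_B = V_A × (R3‖R_L)/(R2 + R3‖R_L) = 4.668 × 56.22/112.2 = 2.34 V.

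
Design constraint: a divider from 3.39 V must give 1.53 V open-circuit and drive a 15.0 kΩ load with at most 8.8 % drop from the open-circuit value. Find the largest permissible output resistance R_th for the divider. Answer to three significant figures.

Loading drop = R_th/(R_th + R_L) ≤ 0.0880, so R_th ≤ R_L · ε/(1−ε) = 15.0 kΩ × 0.0880/0.9120 = 1.45 kΩ.

R_th ≤ 1.45 kΩ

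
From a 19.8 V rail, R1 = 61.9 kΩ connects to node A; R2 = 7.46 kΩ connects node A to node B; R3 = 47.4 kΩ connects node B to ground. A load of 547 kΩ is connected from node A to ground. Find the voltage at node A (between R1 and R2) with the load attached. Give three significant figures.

V ≈ 8.83 V

Below node A the series string R2+R3 = 54.86 kΩ sits in parallel with the 547 kΩ load: 49.86 kΩ.
V_A = 19.8 × 49.86/(61.9 + 49.86) = 8.83 V.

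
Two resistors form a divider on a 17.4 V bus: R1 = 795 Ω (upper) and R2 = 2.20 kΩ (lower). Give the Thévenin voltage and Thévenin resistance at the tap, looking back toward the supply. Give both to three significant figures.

V_th = 12.8 V, R_th = 584 Ω

V_th is the open-circuit tap voltage: 17.4 × 2200/(795 + 2200) = 12.8 V.
With the supply zeroed, R1 and R2 appear in parallel from the tap: R_th = R1‖R2 = (795 × 2200)/2995 = 584 Ω.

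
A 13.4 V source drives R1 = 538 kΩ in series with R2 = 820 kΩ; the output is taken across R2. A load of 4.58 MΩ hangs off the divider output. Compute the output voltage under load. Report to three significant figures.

The load sits in parallel with R2: R2‖R_L = (820 × 4580) / (820 + 4580) = 695.5 kΩ.
V_out = 13.4 × 695.5 / (538 + 695.5) = 13.4 × 695.5/1233 = 7.56 V.

V_out ≈ 7.56 V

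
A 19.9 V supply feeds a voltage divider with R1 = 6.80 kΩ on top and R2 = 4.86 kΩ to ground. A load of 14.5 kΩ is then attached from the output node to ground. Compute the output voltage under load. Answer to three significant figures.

V_out ≈ 6.94 V

The load sits in parallel with R2: R2‖R_L = (4.86 × 14.5) / (4.86 + 14.5) = 3.640 kΩ.
V_out = 19.9 × 3.640 / (6.80 + 3.640) = 19.9 × 3.640/10.44 = 6.94 V.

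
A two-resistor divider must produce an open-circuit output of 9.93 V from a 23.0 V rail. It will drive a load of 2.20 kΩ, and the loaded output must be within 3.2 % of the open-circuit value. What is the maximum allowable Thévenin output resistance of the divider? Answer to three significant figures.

Loading drop = R_th/(R_th + R_L) ≤ 0.0320, so R_th ≤ R_L · ε/(1−ε) = 2.20 kΩ × 0.0320/0.9680 = 72.7 Ω.
(Any R1, R2 with R2/(R1+R2) = 0.432 and R1‖R2 ≤ 72.7 Ω will meet the spec.)

R_th ≤ 72.7 Ω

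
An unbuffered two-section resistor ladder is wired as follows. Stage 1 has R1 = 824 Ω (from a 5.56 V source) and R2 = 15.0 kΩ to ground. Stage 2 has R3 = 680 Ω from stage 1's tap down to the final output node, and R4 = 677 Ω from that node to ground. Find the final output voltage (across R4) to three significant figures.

Stage 2 presents R3+R4 = 1357 Ω as a load on stage 1's tap.
Stage 1's lower leg becomes R2‖(R3+R4) = 1244 Ω, so V_mid = 5.56 × 1244/2068 = 3.345 V.
Stage 2 is itself unloaded: V_out = V_mid × R4/(R3+R4) = 3.345 × 677/1357 = 1.67 V.

V_out ≈ 1.67 V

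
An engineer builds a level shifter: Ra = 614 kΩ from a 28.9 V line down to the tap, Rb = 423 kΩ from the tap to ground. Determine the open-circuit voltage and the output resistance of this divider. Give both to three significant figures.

V_th is the open-circuit tap voltage: 28.9 × 423/(614 + 423) = 11.8 V.
With the supply zeroed, Ra and Rb appear in parallel from the tap: R_th = Ra‖Rb = (614 × 423)/1037 = 250 kΩ.

V_th = 11.8 V, R_th = 250 kΩ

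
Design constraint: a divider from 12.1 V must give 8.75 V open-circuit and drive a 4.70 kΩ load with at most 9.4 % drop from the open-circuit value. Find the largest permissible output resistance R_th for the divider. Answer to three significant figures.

R_th ≤ 488 Ω

Loading drop = R_th/(R_th + R_L) ≤ 0.0940, so R_th ≤ R_L · ε/(1−ε) = 4.70 kΩ × 0.0940/0.9060 = 488 Ω.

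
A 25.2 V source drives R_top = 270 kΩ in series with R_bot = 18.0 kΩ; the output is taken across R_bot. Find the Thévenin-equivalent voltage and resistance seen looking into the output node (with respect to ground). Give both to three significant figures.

V_th is the open-circuit tap voltage: 25.2 × 18.0/(270 + 18.0) = 1.57 V.
With the supply zeroed, R_top and R_bot appear in parallel from the tap: R_th = R_top‖R_bot = (270 × 18.0)/288.0 = 16.9 kΩ.

V_th = 1.57 V, R_th = 16.9 kΩ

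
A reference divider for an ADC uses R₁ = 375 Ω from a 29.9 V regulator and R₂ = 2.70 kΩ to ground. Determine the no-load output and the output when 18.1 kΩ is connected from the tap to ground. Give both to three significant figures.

Unloaded: 26.3 V; loaded: 25.8 V

Open-circuit: V = 29.9 × 2700/(375 + 2700) = 26.3 V.
With the load, R₂ becomes R₂‖R_L = 2350 Ω, so V = 29.9 × 2350/2725 = 25.8 V.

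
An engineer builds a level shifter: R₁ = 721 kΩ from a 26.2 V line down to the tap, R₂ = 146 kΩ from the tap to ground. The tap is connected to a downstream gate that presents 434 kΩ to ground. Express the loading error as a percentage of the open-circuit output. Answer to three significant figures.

21.9 %

Unloaded V = 26.2 × 146/867.0 = 4.412 V.
Loaded: R₂‖R_L = 109.2 kΩ, giving V = 26.2 × 109.2/830.2 = 3.448 V.
Drop = (4.412 − 3.448) / 4.412 = 21.9 %.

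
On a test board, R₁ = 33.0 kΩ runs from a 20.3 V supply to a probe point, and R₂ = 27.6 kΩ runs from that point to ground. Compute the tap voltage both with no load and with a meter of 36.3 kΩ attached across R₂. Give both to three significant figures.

Unloaded: 9.25 V; loaded: 6.54 V

Open-circuit: V = 20.3 × 27.6/(33.0 + 27.6) = 9.25 V.
With the load, R₂ becomes R₂‖R_L = 15.68 kΩ, so V = 20.3 × 15.68/48.68 = 6.54 V.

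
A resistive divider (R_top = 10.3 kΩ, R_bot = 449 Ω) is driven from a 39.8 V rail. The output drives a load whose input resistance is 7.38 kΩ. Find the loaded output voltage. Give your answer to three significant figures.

The load sits in parallel with R_bot: R_bot‖R_L = (449 × 7380) / (449 + 7380) = 423.2 Ω.
V_out = 39.8 × 423.2 / (10300 + 423.2) = 39.8 × 423.2/10720 = 1.57 V.
(Unloaded it would have been 1.66 V.)

V_out ≈ 1.57 V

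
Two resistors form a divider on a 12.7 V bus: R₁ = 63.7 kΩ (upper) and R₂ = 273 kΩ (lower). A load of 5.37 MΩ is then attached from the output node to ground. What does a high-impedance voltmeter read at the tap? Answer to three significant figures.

The load sits in parallel with R₂: R₂‖R_L = (273 × 5370) / (273 + 5370) = 259.8 kΩ.
V_out = 12.7 × 259.8 / (63.7 + 259.8) = 12.7 × 259.8/323.5 = 10.2 V.
(Unloaded it would have been 10.3 V.)

V_out ≈ 10.2 V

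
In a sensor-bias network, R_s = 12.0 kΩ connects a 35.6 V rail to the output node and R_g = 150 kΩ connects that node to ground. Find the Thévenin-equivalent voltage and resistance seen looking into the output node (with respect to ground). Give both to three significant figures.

V_th = 33.0 V, R_th = 11.1 kΩ

V_th is the open-circuit tap voltage: 35.6 × 150/(12.0 + 150) = 33.0 V.
With the supply zeroed, R_s and R_g appear in parallel from the tap: R_th = R_s‖R_g = (12.0 × 150)/162.0 = 11.1 kΩ.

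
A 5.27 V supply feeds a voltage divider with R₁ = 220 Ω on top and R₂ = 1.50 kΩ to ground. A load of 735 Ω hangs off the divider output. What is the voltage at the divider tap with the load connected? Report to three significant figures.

V_out ≈ 3.64 V

The load sits in parallel with R₂: R₂‖R_L = (1500 × 735) / (1500 + 735) = 493.3 Ω.
V_out = 5.27 × 493.3 / (220 + 493.3) = 5.27 × 493.3/713.3 = 3.64 V.
(Unloaded it would have been 4.60 V.)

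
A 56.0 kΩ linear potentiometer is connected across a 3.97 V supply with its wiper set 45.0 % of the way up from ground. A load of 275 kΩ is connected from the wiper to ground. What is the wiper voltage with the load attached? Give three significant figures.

V ≈ 1.70 V

The wiper splits the pot into (1−α)R = 30.80 kΩ above and αR = 25.20 kΩ below.
Lower section ‖ load = 23.08 kΩ.
V_wiper = 3.97 × 23.08/(30.80 + 23.08) = 1.70 V.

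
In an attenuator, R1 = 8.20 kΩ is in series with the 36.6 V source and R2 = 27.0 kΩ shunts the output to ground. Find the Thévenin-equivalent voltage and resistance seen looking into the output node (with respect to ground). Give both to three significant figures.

V_th is the open-circuit tap voltage: 36.6 × 27.0/(8.20 + 27.0) = 28.1 V.
With the supply zeroed, R1 and R2 appear in parallel from the tap: R_th = R1‖R2 = (8.20 × 27.0)/35.20 = 6.29 kΩ.

V_th = 28.1 V, R_th = 6.29 kΩ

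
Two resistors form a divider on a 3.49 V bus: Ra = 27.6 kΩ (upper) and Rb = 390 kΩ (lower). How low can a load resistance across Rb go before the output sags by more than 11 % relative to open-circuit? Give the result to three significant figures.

Output resistance R_th = Ra‖Rb = (27.6 × 390)/417.6 = 25.78 kΩ.
The fractional drop is R_th/(R_th + R_L); requiring this ≤ 0.110 gives R_L ≥ R_th(1/0.110 − 1) = 25.78 × 8.091 = 209 kΩ.

R_L(min) ≈ 209 kΩ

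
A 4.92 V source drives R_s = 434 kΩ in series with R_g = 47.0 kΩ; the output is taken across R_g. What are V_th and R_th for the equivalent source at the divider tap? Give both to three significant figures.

V_th = 0.481 V, R_th = 42.4 kΩ

V_th is the open-circuit tap voltage: 4.92 × 47.0/(434 + 47.0) = 0.481 V.
With the supply zeroed, R_s and R_g appear in parallel from the tap: R_th = R_s‖R_g = (434 × 47.0)/481.0 = 42.4 kΩ.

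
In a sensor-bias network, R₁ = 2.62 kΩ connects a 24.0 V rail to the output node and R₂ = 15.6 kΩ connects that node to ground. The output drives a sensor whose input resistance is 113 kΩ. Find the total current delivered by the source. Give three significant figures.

R₂‖R_L = 13.71 kΩ, so the source sees R₁ + R₂‖R_L = 16.33 kΩ.
I = 24.0 V / 16.33 kΩ = 1.47 mA.

I ≈ 1.47 mA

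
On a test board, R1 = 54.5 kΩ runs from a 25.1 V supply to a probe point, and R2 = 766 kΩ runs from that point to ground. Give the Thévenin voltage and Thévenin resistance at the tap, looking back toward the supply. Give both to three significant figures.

V_th = 23.4 V, R_th = 50.9 kΩ

V_th is the open-circuit tap voltage: 25.1 × 766/(54.5 + 766) = 23.4 V.
With the supply zeroed, R1 and R2 appear in parallel from the tap: R_th = R1‖R2 = (54.5 × 766)/820.5 = 50.9 kΩ.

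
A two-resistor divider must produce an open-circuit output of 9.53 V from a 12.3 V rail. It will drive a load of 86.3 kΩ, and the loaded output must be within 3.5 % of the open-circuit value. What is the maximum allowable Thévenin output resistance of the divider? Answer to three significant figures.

R_th ≤ 3.13 kΩ

Loading drop = R_th/(R_th + R_L) ≤ 0.0350, so R_th ≤ R_L · ε/(1−ε) = 86.3 kΩ × 0.0350/0.9650 = 3.13 kΩ.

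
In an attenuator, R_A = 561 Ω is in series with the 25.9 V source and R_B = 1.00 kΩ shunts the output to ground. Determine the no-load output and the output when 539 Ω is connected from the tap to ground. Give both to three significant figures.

Open-circuit: V = 25.9 × 1000/(561 + 1000) = 16.6 V.
With the load, R_B becomes R_B‖R_L = 350.2 Ω, so V = 25.9 × 350.2/911.2 = 9.95 V.

Unloaded: 16.6 V; loaded: 9.95 V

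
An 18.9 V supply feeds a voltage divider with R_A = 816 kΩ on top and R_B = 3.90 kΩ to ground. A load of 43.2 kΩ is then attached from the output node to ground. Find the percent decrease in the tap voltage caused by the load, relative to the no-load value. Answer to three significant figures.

The divider's output (Thévenin) resistance is R_A‖R_B = 3.881 kΩ.
Fractional drop under load = R_th/(R_th + R_L) = 3.881 / (3.881 + 43.2) = 0.08244.
So the output falls by 8.24 %.

8.24 %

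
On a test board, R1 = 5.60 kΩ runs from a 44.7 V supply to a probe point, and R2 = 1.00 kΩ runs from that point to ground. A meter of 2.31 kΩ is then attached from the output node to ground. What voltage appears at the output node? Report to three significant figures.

V_out ≈ 4.95 V

The load sits in parallel with R2: R2‖R_L = (1.00 × 2.31) / (1.00 + 2.31) = 0.6979 kΩ.
V_out = 44.7 × 0.6979 / (5.60 + 0.6979) = 44.7 × 0.6979/6.298 = 4.95 V.
(Unloaded it would have been 6.77 V.)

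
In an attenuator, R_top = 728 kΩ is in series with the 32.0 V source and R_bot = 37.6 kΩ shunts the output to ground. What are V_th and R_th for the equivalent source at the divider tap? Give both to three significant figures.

V_th = 1.57 V, R_th = 35.8 kΩ

V_th is the open-circuit tap voltage: 32.0 × 37.6/(728 + 37.6) = 1.57 V.
With the supply zeroed, R_top and R_bot appear in parallel from the tap: R_th = R_top‖R_bot = (728 × 37.6)/765.6 = 35.8 kΩ.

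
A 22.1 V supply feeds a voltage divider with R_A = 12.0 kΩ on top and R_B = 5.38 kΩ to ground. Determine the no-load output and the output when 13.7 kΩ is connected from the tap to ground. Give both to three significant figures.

Unloaded: 6.84 V; loaded: 5.38 V

Open-circuit: V = 22.1 × 5.38/(12.0 + 5.38) = 6.84 V.
With the load, R_B becomes R_B‖R_L = 3.863 kΩ, so V = 22.1 × 3.863/15.86 = 5.38 V.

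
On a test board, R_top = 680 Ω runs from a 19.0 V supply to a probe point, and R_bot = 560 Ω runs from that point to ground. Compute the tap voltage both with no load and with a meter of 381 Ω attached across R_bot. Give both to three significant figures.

Open-circuit: V = 19.0 × 560/(680 + 560) = 8.58 V.
With the load, R_bot becomes R_bot‖R_L = 226.7 Ω, so V = 19.0 × 226.7/906.7 = 4.75 V.

Unloaded: 8.58 V; loaded: 4.75 V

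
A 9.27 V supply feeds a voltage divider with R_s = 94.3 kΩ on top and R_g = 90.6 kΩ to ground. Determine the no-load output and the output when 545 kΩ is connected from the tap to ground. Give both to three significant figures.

Open-circuit: V = 9.27 × 90.6/(94.3 + 90.6) = 4.54 V.
With the load, R_g becomes R_g‖R_L = 77.69 kΩ, so V = 9.27 × 77.69/172.0 = 4.19 V.

Unloaded: 4.54 V; loaded: 4.19 V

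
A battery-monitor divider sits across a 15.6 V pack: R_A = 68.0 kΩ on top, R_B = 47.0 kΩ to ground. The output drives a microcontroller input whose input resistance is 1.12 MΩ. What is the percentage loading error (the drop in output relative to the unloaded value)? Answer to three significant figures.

The divider's output (Thévenin) resistance is R_A‖R_B = 27.79 kΩ.
Fractional drop under load = R_th/(R_th + R_L) = 27.79 / (27.79 + 1120) = 0.02421.
So the output falls by 2.42 %.

2.42 %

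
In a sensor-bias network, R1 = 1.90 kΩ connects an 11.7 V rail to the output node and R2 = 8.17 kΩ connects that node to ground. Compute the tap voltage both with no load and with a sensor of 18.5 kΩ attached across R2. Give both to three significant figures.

Unloaded: 9.49 V; loaded: 8.76 V

Open-circuit: V = 11.7 × 8.17/(1.90 + 8.17) = 9.49 V.
With the load, R2 becomes R2‖R_L = 5.667 kΩ, so V = 11.7 × 5.667/7.567 = 8.76 V.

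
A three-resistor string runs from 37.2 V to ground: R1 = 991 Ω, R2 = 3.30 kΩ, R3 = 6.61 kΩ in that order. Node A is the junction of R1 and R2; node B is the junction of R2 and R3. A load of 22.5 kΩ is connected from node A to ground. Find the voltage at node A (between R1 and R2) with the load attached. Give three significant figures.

Below node A the series string R2+R3 = 9910 Ω sits in parallel with the 22500 Ω load: 6880 Ω.
V_A = 37.2 × 6880/(991 + 6880) = 32.5 V.

V ≈ 32.5 V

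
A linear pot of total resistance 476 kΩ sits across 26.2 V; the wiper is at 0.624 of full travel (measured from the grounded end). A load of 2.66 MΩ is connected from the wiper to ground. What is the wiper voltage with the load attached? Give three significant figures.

V ≈ 15.7 V

The wiper splits the pot into (1−α)R = 179.0 kΩ above and αR = 297.0 kΩ below.
Lower section ‖ load = 267.2 kΩ.
V_wiper = 26.2 × 267.2/(179.0 + 267.2) = 15.7 V.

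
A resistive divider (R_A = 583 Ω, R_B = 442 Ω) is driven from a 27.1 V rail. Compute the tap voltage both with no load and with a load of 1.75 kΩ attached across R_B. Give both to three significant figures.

Open-circuit: V = 27.1 × 442/(583 + 442) = 11.7 V.
With the load, R_B becomes R_B‖R_L = 352.9 Ω, so V = 27.1 × 352.9/935.9 = 10.2 V.

Unloaded: 11.7 V; loaded: 10.2 V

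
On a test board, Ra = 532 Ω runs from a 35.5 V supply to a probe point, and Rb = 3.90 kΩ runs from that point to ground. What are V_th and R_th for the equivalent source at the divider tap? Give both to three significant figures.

V_th = 31.2 V, R_th = 468 Ω

V_th is the open-circuit tap voltage: 35.5 × 3900/(532 + 3900) = 31.2 V.
With the supply zeroed, Ra and Rb appear in parallel from the tap: R_th = Ra‖Rb = (532 × 3900)/4432 = 468 Ω.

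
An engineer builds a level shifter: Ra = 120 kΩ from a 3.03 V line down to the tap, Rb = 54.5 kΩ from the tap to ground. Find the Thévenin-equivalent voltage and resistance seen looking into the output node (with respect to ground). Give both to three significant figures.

V_th is the open-circuit tap voltage: 3.03 × 54.5/(120 + 54.5) = 0.946 V.
With the supply zeroed, Ra and Rb appear in parallel from the tap: R_th = Ra‖Rb = (120 × 54.5)/174.5 = 37.5 kΩ.

V_th = 0.946 V, R_th = 37.5 kΩ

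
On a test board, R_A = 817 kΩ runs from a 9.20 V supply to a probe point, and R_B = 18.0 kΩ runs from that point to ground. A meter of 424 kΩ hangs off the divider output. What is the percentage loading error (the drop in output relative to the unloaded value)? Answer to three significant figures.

The divider's output (Thévenin) resistance is R_A‖R_B = 17.61 kΩ.
Fractional drop under load = R_th/(R_th + R_L) = 17.61 / (17.61 + 424) = 0.03988.
So the output falls by 3.99 %.

3.99 %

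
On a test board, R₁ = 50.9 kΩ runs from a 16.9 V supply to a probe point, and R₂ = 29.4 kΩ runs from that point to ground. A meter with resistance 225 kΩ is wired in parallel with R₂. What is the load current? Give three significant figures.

I_L ≈ 0.0254 mA

R₂‖R_L = 26.00 kΩ; V_out = 16.9 × 26.00/76.90 = 5.714 V.
I_L = V_out / R_L = 5.714 / 225 kΩ = 0.0254 mA.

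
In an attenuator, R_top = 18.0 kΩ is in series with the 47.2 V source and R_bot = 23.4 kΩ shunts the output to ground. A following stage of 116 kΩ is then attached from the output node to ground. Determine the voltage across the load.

V_out ≈ 24.5 V

The load sits in parallel with R_bot: R_bot‖R_L = (23.4 × 116) / (23.4 + 116) = 19.47 kΩ.
V_out = 47.2 × 19.47 / (18.0 + 19.47) = 47.2 × 19.47/37.47 = 24.5 V.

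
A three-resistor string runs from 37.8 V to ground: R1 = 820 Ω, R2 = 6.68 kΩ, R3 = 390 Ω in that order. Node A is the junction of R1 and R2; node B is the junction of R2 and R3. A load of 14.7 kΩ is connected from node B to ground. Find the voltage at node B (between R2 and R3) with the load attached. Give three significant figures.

At node B, R3 is in parallel with the load: R3‖R_L = 379.9 Ω.
Below node A the resistance is R2 + (R3‖R_L) = 7060 Ω, so V_A = 37.8 × 7060/7880 = 33.87 V.
Then V_B = V_A × (R3‖R_L)/(R2 + R3‖R_L) = 33.87 × 379.9/7060 = 1.82 V.

V ≈ 1.82 V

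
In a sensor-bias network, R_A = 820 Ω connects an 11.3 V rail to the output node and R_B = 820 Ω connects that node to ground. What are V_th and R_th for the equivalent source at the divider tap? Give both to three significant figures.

V_th is the open-circuit tap voltage: 11.3 × 820/(820 + 820) = 5.65 V.
With the supply zeroed, R_A and R_B appear in parallel from the tap: R_th = R_A‖R_B = (820 × 820)/1640 = 410 Ω.

V_th = 5.65 V, R_th = 410 Ω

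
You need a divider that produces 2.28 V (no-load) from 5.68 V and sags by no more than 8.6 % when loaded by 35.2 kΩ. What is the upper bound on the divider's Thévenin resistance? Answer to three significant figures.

R_th ≤ 3.31 kΩ

Loading drop = R_th/(R_th + R_L) ≤ 0.0860, so R_th ≤ R_L · ε/(1−ε) = 35.2 kΩ × 0.0860/0.9140 = 3.31 kΩ.
(Any R1, R2 with R2/(R1+R2) = 0.401 and R1‖R2 ≤ 3.31 kΩ will meet the spec.)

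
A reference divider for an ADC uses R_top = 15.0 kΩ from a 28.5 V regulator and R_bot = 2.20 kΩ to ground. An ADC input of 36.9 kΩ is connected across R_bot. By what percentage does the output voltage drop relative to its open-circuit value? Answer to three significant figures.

4.94 %

The divider's output (Thévenin) resistance is R_top‖R_bot = 1.919 kΩ.
Fractional drop under load = R_th/(R_th + R_L) = 1.919 / (1.919 + 36.9) = 0.04942.
So the output falls by 4.94 %.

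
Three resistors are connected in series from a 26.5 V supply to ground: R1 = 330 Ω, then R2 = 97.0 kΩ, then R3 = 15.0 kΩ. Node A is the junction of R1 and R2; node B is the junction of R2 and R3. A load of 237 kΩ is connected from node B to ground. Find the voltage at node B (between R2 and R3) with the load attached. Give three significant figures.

V ≈ 3.35 V

At node B, R3 is in parallel with the load: R3‖R_L = 14110 Ω.
Below node A the resistance is R2 + (R3‖R_L) = 111100 Ω, so V_A = 26.5 × 111100/111400 = 26.42 V.
Then V_B = V_A × (R3‖R_L)/(R2 + R3‖R_L) = 26.42 × 14110/111100 = 3.35 V.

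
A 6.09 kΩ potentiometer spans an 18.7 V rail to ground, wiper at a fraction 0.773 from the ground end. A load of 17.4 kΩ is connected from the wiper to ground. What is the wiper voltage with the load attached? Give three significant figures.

The wiper splits the pot into (1−α)R = 1.382 kΩ above and αR = 4.708 kΩ below.
Lower section ‖ load = 3.705 kΩ.
V_wiper = 18.7 × 3.705/(1.382 + 3.705) = 13.6 V.

V ≈ 13.6 V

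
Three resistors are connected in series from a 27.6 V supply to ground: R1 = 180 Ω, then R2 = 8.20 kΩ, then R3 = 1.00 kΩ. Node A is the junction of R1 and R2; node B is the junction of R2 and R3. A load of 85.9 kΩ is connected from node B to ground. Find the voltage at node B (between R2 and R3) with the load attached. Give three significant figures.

At node B, R3 is in parallel with the load: R3‖R_L = 988.5 Ω.
Below node A the resistance is R2 + (R3‖R_L) = 9188 Ω, so V_A = 27.6 × 9188/9368 = 27.07 V.
Then V_B = V_A × (R3‖R_L)/(R2 + R3‖R_L) = 27.07 × 988.5/9188 = 2.91 V.

V ≈ 2.91 V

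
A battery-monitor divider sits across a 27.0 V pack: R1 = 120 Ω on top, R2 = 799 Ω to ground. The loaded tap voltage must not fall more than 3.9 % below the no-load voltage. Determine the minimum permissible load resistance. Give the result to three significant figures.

R_L(min) ≈ 2.57 kΩ

Output resistance R_th = R1‖R2 = (120 × 799)/919.0 = 104.3 Ω.
The fractional drop is R_th/(R_th + R_L); requiring this ≤ 0.0390 gives R_L ≥ R_th(1/0.0390 − 1) = 104.3 × 24.64 = 2.57 kΩ.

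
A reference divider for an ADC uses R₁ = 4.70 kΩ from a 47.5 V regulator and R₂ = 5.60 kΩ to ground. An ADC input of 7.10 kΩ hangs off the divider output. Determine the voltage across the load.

The load sits in parallel with R₂: R₂‖R_L = (5.60 × 7.10) / (5.60 + 7.10) = 3.131 kΩ.
V_out = 47.5 × 3.131 / (4.70 + 3.131) = 47.5 × 3.131/7.831 = 19.0 V.

V_out ≈ 19.0 V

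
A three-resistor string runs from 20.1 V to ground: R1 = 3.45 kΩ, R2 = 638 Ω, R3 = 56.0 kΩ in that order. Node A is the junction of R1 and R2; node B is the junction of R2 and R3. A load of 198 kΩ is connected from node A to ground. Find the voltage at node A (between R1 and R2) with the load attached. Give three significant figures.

V ≈ 18.6 V

Below node A the series string R2+R3 = 56640 Ω sits in parallel with the 198000 Ω load: 44040 Ω.
V_A = 20.1 × 44040/(3450 + 44040) = 18.6 V.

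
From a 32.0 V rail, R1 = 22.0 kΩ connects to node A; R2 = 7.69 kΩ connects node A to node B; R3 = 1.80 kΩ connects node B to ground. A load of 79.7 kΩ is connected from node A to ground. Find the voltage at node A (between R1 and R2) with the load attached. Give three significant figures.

Below node A the series string R2+R3 = 9.490 kΩ sits in parallel with the 79.7 kΩ load: 8.480 kΩ.
V_A = 32.0 × 8.480/(22.0 + 8.480) = 8.90 V.

V ≈ 8.90 V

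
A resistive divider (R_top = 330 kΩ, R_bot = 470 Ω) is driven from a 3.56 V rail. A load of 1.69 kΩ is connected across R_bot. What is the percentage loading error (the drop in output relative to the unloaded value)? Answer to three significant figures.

21.7 %

The divider's output (Thévenin) resistance is R_top‖R_bot = 469.3 Ω.
Fractional drop under load = R_th/(R_th + R_L) = 469.3 / (469.3 + 1690) = 0.2174.
So the output falls by 21.7 %.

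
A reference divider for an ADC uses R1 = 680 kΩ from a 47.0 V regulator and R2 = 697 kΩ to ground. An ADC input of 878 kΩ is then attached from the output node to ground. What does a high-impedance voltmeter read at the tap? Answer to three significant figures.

The load sits in parallel with R2: R2‖R_L = (697 × 878) / (697 + 878) = 388.5 kΩ.
V_out = 47.0 × 388.5 / (680 + 388.5) = 47.0 × 388.5/1069 = 17.1 V.
(Unloaded it would have been 23.8 V.)

V_out ≈ 17.1 V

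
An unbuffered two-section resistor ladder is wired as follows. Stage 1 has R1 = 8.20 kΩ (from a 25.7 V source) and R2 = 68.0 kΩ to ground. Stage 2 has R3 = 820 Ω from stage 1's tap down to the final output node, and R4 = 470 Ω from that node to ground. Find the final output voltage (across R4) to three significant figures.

Stage 2 presents R3+R4 = 1290 Ω as a load on stage 1's tap.
Stage 1's lower leg becomes R2‖(R3+R4) = 1266 Ω, so V_mid = 25.7 × 1266/9466 = 3.437 V.
Stage 2 is itself unloaded: V_out = V_mid × R4/(R3+R4) = 3.437 × 470/1290 = 1.25 V.

V_out ≈ 1.25 V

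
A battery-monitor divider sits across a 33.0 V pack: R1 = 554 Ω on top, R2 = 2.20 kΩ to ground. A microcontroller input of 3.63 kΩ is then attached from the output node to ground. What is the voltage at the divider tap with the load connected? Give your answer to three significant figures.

V_out ≈ 23.5 V

The load sits in parallel with R2: R2‖R_L = (2200 × 3630) / (2200 + 3630) = 1370 Ω.
V_out = 33.0 × 1370 / (554 + 1370) = 33.0 × 1370/1924 = 23.5 V.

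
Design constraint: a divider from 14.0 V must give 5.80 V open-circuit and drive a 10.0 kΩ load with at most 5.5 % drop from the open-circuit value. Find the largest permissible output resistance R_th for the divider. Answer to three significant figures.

R_th ≤ 582 Ω

Loading drop = R_th/(R_th + R_L) ≤ 0.0550, so R_th ≤ R_L · ε/(1−ε) = 10.0 kΩ × 0.0550/0.9450 = 582 Ω.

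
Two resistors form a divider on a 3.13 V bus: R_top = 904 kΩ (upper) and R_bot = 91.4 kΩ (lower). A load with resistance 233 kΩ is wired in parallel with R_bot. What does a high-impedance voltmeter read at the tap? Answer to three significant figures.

V_out ≈ 0.212 V

The load sits in parallel with R_bot: R_bot‖R_L = (91.4 × 233) / (91.4 + 233) = 65.65 kΩ.
V_out = 3.13 × 65.65 / (904 + 65.65) = 3.13 × 65.65/969.6 = 0.212 V.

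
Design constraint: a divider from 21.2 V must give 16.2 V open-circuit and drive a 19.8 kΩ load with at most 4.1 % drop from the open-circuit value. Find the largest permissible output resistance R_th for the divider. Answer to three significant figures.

Loading drop = R_th/(R_th + R_L) ≤ 0.0410, so R_th ≤ R_L · ε/(1−ε) = 19.8 kΩ × 0.0410/0.9590 = 847 Ω.

R_th ≤ 847 Ω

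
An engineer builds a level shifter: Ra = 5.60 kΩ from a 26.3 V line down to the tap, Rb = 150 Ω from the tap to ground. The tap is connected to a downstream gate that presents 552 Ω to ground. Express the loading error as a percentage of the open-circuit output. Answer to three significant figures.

Unloaded V = 26.3 × 150/5750 = 0.6861 V.
Loaded: Rb‖R_L = 117.9 Ω, giving V = 26.3 × 117.9/5718 = 0.5425 V.
Drop = (0.6861 − 0.5425) / 0.6861 = 20.9 %.

20.9 %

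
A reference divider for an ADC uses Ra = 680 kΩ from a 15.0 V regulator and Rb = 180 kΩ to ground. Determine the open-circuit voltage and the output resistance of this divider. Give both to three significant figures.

V_th is the open-circuit tap voltage: 15.0 × 180/(680 + 180) = 3.14 V.
With the supply zeroed, Ra and Rb appear in parallel from the tap: R_th = Ra‖Rb = (680 × 180)/860.0 = 142 kΩ.

V_th = 3.14 V, R_th = 142 kΩ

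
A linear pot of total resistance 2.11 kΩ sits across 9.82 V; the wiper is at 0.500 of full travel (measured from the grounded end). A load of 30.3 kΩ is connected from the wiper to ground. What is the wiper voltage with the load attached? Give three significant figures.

The wiper splits the pot into (1−α)R = 1.055 kΩ above and αR = 1.055 kΩ below.
Lower section ‖ load = 1.020 kΩ.
V_wiper = 9.82 × 1.020/(1.055 + 1.020) = 4.83 V.

V ≈ 4.83 V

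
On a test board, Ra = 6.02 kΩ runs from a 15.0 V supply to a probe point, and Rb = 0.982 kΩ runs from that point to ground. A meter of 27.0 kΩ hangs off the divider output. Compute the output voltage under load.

The load sits in parallel with Rb: Rb‖R_L = (982 × 27000) / (982 + 27000) = 947.5 Ω.
V_out = 15.0 × 947.5 / (6020 + 947.5) = 15.0 × 947.5/6968 = 2.04 V.

V_out ≈ 2.04 V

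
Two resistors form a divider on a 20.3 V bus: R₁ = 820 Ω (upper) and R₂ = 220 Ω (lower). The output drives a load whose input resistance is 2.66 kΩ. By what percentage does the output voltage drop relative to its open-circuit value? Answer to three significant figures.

The divider's output (Thévenin) resistance is R₁‖R₂ = 173.5 Ω.
Fractional drop under load = R_th/(R_th + R_L) = 173.5 / (173.5 + 2660) = 0.06122.
So the output falls by 6.12 %.

6.12 %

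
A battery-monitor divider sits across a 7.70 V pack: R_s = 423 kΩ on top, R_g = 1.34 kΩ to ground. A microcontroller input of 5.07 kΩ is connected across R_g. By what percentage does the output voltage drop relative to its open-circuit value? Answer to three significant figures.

The divider's output (Thévenin) resistance is R_s‖R_g = 1.336 kΩ.
Fractional drop under load = R_th/(R_th + R_L) = 1.336 / (1.336 + 5.07) = 0.2085.
So the output falls by 20.9 %.

20.9 %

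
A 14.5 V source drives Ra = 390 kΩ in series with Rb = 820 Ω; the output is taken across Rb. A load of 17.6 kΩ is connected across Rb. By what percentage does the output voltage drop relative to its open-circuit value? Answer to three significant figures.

4.44 %

The divider's output (Thévenin) resistance is Ra‖Rb = 818.3 Ω.
Fractional drop under load = R_th/(R_th + R_L) = 818.3 / (818.3 + 17600) = 0.04443.
So the output falls by 4.44 %.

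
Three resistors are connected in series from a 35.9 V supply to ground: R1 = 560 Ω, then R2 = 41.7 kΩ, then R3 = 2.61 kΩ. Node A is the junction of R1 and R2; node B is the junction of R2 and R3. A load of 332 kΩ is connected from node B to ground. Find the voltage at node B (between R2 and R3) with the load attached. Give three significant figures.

At node B, R3 is in parallel with the load: R3‖R_L = 2590 Ω.
Below node A the resistance is R2 + (R3‖R_L) = 44290 Ω, so V_A = 35.9 × 44290/44850 = 35.45 V.
Then V_B = V_A × (R3‖R_L)/(R2 + R3‖R_L) = 35.45 × 2590/44290 = 2.07 V.

V ≈ 2.07 V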